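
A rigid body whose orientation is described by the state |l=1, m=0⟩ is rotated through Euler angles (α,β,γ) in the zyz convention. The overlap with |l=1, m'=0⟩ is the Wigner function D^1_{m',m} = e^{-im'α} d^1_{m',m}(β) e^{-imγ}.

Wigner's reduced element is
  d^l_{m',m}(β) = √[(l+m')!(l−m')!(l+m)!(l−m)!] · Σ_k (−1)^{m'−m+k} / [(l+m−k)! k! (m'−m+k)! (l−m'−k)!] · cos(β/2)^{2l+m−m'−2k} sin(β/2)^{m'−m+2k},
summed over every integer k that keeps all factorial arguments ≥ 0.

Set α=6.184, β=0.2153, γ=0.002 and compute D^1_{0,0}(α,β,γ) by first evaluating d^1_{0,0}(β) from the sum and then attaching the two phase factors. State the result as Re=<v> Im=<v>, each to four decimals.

D^1_{0,0}(6.184,0.2153,0.002) = e^{-i·0·6.184}·d^1_{0,0}(0.2153)·e^{-i·0·0.002}. Compute d first:
With c≡cos(β/2)=0.994211 and s≡sin(β/2)=0.107442, N=[1·1·1·1]^{1/2}=1.000000
k: max(0,(0)−(0))=0 … min(1+(0),1−(0))=1
  k=0: (−1)^0·1.0000/(1)·0.9942^2·0.1074^0 = +0.988456
  k=1: (−1)^1·1.0000/(1)·0.9942^0·0.1074^2 = -0.011544
d^1_{0,0}(0.2153) = +0.988456 -0.011544 = +0.976912
Attach z-rotation phases: D = e^{-i(0)(6.184)}·(+0.976912)·e^{-i(0)(0.002)} = +0.976912+0.000000i

Re=0.9769 Im=0.0000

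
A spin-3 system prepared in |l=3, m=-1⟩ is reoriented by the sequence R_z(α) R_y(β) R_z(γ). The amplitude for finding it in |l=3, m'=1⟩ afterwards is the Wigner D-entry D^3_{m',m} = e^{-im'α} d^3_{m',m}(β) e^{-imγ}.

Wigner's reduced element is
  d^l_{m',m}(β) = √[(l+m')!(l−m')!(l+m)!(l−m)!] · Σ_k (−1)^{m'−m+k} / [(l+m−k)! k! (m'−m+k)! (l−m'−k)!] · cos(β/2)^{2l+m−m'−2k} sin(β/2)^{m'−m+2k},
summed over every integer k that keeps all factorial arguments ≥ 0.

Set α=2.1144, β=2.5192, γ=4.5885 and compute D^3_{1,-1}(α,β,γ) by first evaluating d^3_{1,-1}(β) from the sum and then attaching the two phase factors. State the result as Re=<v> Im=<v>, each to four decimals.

First d^3_{1,-1}(β=2.5192), then the phase factors e^{-i(1)α} and e^{-i(-1)γ}:
c=cos(2.5192/2)=0.306198, s=sin(2.5192/2)=0.951968; N=√[24·2·2·24]=48.000000
The bounds max(0,m−m')=0 and min(l+m,l−m')=2 give 3 terms
  k=0: (−1)^2·48.0000/(8)·0.3062^4·0.9520^2 = +0.047797
  k=1: (−1)^3·48.0000/(6)·0.3062^2·0.9520^4 = -0.616004
  k=2: (−1)^4·48.0000/(48)·0.3062^0·0.9520^6 = +0.744276
d^3_{1,-1}(2.5192) = +0.047797 -0.616004 +0.744276 = +0.176070
Attach z-rotation phases: D = e^{-i(1)(2.1144)}·(+0.176070)·e^{-i(-1)(4.5885)} = -0.138281+0.108990i

Re=-0.1383 Im=0.1090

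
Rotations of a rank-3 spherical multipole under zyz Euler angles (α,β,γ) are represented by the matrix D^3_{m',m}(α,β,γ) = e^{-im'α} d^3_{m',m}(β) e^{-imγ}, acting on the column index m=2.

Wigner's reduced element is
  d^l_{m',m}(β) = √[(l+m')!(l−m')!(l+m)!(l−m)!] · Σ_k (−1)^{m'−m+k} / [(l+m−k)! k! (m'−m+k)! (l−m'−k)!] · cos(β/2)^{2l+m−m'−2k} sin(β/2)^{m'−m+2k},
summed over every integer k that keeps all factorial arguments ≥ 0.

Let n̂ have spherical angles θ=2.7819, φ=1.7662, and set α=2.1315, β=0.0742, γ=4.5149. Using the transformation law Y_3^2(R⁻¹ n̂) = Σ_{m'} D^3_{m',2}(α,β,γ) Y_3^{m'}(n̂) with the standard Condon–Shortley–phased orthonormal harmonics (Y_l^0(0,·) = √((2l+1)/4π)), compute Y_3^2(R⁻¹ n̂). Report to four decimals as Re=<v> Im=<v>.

Need the full column D^3_{m',2} for m'=−3..3 at α=2.1315, β=0.0742, γ=4.5149.
cos(β/2)=0.999312, sin(β/2)=0.037091
d^3_{-3,2}: single k=5 term ⇒ +0.000000;  D = -0.000000-0.000000i
d^3_{-2,2}: k∈[4..5] ⇒ +0.000009 -0.000000 = +0.000009;  D = +0.000001+0.000009i
d^3_{-1,2}: k∈[3..4] ⇒ +0.000322 -0.000000 = +0.000322;  D = +0.000263-0.000186i
d^3_{0,2}: k∈[2..3] ⇒ +0.007515 -0.000010 = +0.007504;  D = -0.006927-0.002888i
d^3_{1,2}: k∈[1..2] ⇒ +0.116891 -0.000322 = +0.116569;  D = +0.019230+0.114971i
d^3_{2,2}: k∈[0..1] ⇒ +0.995878 -0.006860 = +0.989018;  D = +0.739341-0.656911i
d^3_{3,2}: single k=0 term ⇒ -0.090543;  D = +0.086925+0.025341i
Y_3^{m'}(θ=2.7819,φ=1.7662) and Σ D·Y over m':
  (-0.0000-0.0000i)·(+0.0101+0.0152i)  (+0.0000+0.0000i)·(+0.1096-0.0451i)  (+0.0003-0.0002i)·(-0.0747-0.3772i)  (-0.0069-0.0029i)·(-0.4822+0.0000i)  (+0.0192+0.1150i)·(+0.0747-0.3772i)  (+0.7393-0.6569i)·(+0.1096+0.0451i)  (+0.0869+0.0253i)·(-0.0101+0.0152i)
Y_3^2(R⁻¹ n̂) = +0.157473-0.034904i

Re=0.1575 Im=-0.0349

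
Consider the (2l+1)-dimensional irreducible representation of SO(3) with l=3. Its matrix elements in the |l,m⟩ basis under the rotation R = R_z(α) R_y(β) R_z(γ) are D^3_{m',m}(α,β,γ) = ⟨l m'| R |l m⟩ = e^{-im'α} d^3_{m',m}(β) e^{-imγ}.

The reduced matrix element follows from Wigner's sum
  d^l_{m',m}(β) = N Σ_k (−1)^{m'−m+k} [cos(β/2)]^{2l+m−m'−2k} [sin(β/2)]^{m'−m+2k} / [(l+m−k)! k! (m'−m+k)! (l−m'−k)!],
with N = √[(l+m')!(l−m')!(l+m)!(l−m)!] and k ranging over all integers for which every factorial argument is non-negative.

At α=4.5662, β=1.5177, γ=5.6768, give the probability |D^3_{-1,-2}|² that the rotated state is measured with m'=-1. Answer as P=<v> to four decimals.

P=0.1221

First d^3_{-1,-2}(β=1.5177), then the phase factors e^{-i(-1)α} and e^{-i(-2)γ}:
c=cos(1.5177/2)=0.725628, s=sin(1.5177/2)=0.688087; N=√[2·24·1·120]=75.894664
Admissible k: 0..1 (factorial args all ≥0)
  k=0: (−1)^1·75.8947/(24)·0.7256^5·0.6881^1 = -0.437737
  k=1: (−1)^2·75.8947/(12)·0.7256^3·0.6881^3 = +0.787232
d^3_{-1,-2}(1.5177) = -0.437737 +0.787232 = +0.349495
|D^3_{-1,-2}|² = |d^3_{-1,-2}(β)|² = (+0.349495)² = 0.122147 (the z-rotation phases have unit modulus)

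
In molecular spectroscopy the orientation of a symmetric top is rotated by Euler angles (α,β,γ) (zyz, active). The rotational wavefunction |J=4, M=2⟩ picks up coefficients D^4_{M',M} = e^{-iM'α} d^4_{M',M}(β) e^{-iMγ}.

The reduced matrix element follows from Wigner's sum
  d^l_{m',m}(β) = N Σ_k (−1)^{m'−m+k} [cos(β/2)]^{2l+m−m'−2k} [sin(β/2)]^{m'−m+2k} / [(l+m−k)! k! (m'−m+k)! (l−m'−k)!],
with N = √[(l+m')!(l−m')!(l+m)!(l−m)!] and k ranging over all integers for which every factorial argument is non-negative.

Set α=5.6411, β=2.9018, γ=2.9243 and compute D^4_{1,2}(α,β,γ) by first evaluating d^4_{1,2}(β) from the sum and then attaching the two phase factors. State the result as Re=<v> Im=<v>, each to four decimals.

Re=0.0108 Im=0.0201

First d^4_{1,2}(β=2.9018), then the phase factors e^{-i(1)α} and e^{-i(2)γ}:
c=cos(2.9018/2)=0.119609, s=sin(2.9018/2)=0.992821; N=√[120·6·720·2]=1018.233765
Admissible k: 1..3 (factorial args all ≥0)
  k=1: (−1)^0·1018.2338/(240)·0.1196^7·0.9928^1 = +0.000001
  k=2: (−1)^1·1018.2338/(48)·0.1196^5·0.9928^3 = -0.000508
  k=3: (−1)^2·1018.2338/(72)·0.1196^3·0.9928^5 = +0.023343
d^4_{1,2}(2.9018) = +0.000001 -0.000508 +0.023343 = +0.022837
Phases: e^{-i·(1)·5.6411}=+0.800849+0.598867i, e^{-i·(2)·2.9243}=+0.907045+0.421034i ⇒ D=+0.010831+0.020105i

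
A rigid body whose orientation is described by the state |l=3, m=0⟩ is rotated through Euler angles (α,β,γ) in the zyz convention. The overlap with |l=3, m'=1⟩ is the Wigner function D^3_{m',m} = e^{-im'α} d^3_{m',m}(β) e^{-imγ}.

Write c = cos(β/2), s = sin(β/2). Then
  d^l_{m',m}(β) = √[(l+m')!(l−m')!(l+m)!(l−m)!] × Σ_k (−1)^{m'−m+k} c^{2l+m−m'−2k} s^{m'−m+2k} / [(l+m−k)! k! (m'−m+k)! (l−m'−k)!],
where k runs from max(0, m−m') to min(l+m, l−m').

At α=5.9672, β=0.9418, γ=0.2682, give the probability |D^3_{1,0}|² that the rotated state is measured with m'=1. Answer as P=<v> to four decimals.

P=0.0655

First d^3_{1,0}(β=0.9418), then the phase factors e^{-i(1)α} and e^{-i(0)γ}:
c=cos(0.9418/2)=0.891160, s=sin(0.9418/2)=0.453689; N=√[24·2·6·6]=41.569219
The bounds max(0,m−m')=0 and min(l+m,l−m')=2 give 3 terms
  k=0: (−1)^1·41.5692/(12)·0.8912^5·0.4537^1 = -0.883339
  k=1: (−1)^2·41.5692/(4)·0.8912^3·0.4537^3 = +0.686836
  k=2: (−1)^3·41.5692/(12)·0.8912^1·0.4537^5 = -0.059338
d^3_{1,0}(0.9418) = -0.883339 +0.686836 -0.059338 = -0.255842
|D^3_{1,0}|² = |d^3_{1,0}(β)|² = (-0.255842)² = 0.065455 (the z-rotation phases have unit modulus)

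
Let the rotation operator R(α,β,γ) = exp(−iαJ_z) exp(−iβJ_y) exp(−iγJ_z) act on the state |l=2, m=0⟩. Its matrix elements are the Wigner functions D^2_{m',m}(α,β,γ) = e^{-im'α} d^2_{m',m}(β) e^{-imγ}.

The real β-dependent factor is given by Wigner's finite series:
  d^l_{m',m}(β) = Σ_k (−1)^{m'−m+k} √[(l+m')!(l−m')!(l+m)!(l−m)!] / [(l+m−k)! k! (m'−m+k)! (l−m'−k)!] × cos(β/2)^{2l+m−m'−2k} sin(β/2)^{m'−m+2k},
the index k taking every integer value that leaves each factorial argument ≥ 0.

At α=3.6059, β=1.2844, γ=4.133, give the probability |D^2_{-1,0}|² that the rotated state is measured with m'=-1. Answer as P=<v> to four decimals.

First d^2_{-1,0}(β=1.2844), then the phase factors e^{-i(-1)α} and e^{-i(0)γ}:
c=cos(1.2844/2)=0.800780, s=sin(1.2844/2)=0.598959; N=√[1·6·2·2]=4.898979
k: max(0,(0)−(-1))=1 … min(2+(0),2−(-1))=2
  k=1: (−1)^0·4.8990/(2)·0.8008^3·0.5990^1 = +0.753376
  k=2: (−1)^1·4.8990/(2)·0.8008^1·0.5990^3 = -0.421482
d^2_{-1,0}(1.2844) = +0.753376 -0.421482 = +0.331894
|D^2_{-1,0}|² = |d^2_{-1,0}(β)|² = (+0.331894)² = 0.110154 (the z-rotation phases have unit modulus)

P=0.1102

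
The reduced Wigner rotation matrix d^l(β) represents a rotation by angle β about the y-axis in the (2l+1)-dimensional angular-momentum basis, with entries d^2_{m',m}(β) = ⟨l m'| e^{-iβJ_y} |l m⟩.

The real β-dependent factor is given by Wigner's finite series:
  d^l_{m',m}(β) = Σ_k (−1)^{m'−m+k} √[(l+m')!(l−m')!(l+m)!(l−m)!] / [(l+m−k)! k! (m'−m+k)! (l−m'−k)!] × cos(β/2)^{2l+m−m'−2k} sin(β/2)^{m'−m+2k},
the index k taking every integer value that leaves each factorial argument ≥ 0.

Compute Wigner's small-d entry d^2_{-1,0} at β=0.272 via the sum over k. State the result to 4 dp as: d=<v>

d^2_{-1,0}(β=0.272) via Wigner's sum:
With c≡cos(β/2)=0.990766 and s≡sin(β/2)=0.135581, N=[1·6·2·2]^{1/2}=4.898979
k: max(0,(0)−(-1))=1 … min(2+(0),2−(-1))=2
  k=1: (−1)^0·4.8990/(2)·0.9908^3·0.1356^1 = +0.322990
  k=2: (−1)^1·4.8990/(2)·0.9908^1·0.1356^3 = -0.006048
d^2_{-1,0}(0.272) = +0.322990 -0.006048 = +0.316941

d=0.3169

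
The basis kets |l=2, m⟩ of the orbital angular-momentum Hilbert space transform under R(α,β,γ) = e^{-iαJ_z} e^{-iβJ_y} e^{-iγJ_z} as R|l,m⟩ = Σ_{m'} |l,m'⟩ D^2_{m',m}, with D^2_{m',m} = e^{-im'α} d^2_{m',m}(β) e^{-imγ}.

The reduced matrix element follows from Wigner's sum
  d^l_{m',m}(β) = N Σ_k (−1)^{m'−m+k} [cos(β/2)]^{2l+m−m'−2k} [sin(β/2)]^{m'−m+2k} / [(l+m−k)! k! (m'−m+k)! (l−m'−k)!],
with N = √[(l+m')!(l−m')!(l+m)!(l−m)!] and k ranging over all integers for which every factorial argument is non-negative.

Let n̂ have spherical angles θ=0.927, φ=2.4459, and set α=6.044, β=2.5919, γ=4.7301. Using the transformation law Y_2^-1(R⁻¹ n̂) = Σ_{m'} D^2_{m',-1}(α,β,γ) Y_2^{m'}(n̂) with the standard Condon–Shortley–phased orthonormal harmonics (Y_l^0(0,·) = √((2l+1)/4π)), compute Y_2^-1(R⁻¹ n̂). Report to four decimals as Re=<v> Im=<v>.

Re=0.2379 Im=0.2088

Need the full column D^2_{m',-1} for m'=−2..2 at α=6.044, β=2.5919, γ=4.7301.
cos(β/2)=0.271399, sin(β/2)=0.962467
d^2_{-2,-1}: single k=1 term ⇒ +0.038480;  D = -0.017106-0.034469i
d^2_{-1,-1}: k∈[0..1] ⇒ +0.005425 -0.204696 = -0.199271;  D = +0.043773+0.194403i
d^2_{0,-1}: k∈[0..1] ⇒ -0.047129 +0.592709 = +0.545580;  D = +0.009662-0.545494i
d^2_{1,-1}: k∈[0..1] ⇒ +0.204696 -0.858111 = -0.653414;  D = -0.166020+0.631972i
d^2_{2,-1}: single k=0 term ⇒ -0.483945;  D = -0.230350+0.425607i
Y_2^{m'}(θ=0.927,φ=2.4459) and Σ D·Y over m':
  (-0.0171-0.0345i)·(+0.0441+0.2431i)  (+0.0438+0.1944i)·(-0.2847-0.2377i)  (+0.0097-0.5455i)·(+0.0255+0.0000i)  (-0.1660+0.6320i)·(+0.2847-0.2377i)  (-0.2303+0.4256i)·(+0.0441-0.2431i)
Y_2^-1(R⁻¹ n̂) = +0.237906+0.208819i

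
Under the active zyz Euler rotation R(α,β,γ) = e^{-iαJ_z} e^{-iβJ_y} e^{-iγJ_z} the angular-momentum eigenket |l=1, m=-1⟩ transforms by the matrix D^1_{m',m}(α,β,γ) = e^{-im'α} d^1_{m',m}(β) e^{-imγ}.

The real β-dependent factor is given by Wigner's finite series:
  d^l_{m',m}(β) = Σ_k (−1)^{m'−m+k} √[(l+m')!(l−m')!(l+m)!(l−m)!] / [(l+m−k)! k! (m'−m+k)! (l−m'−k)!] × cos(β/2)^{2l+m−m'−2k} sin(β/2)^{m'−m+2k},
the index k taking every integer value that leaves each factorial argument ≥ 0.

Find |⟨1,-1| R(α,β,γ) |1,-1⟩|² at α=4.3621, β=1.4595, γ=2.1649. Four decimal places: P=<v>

P=0.3086

First d^1_{-1,-1}(β=1.4595), then the phase factors e^{-i(-1)α} and e^{-i(-1)γ}:
Half-angle: c=0.745341, s=0.666683. N=√(1·2·1·2)=2.000000
k∈{0} keeps every argument non-negative
  k=0: (−1)^0·2.0000/(2)·0.7453^2·0.6667^0 = +0.555533
d^1_{-1,-1}(1.4595) = +0.555533
|D^1_{-1,-1}|² = |d^1_{-1,-1}(β)|² = (+0.555533)² = 0.308617 (the z-rotation phases have unit modulus)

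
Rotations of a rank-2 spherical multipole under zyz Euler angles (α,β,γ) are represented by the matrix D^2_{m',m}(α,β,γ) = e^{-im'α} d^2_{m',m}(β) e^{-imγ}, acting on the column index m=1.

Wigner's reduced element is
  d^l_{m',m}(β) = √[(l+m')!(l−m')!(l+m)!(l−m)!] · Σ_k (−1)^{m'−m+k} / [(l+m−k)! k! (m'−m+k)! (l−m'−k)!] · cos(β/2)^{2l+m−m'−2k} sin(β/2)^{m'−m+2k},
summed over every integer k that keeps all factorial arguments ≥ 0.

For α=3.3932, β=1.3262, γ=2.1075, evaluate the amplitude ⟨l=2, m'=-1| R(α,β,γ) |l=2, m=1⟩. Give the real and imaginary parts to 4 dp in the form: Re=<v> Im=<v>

D^2_{-1,1}(3.3932,1.3262,2.1075) = e^{-i·-1·3.3932}·d^2_{-1,1}(1.3262)·e^{-i·1·2.1075}. Compute d first:
With c≡cos(β/2)=0.788088 and s≡sin(β/2)=0.615563, N=[1·6·6·1]^{1/2}=6.000000
k∈{2,3} keeps every argument non-negative
  k=2: (−1)^0·6.0000/(2)·0.7881^2·0.6156^2 = +0.706017
  k=3: (−1)^1·6.0000/(6)·0.7881^0·0.6156^4 = -0.143579
d^2_{-1,1}(1.3262) = +0.706017 -0.143579 = +0.562439
D = (-0.968514-0.248961i)·(+0.562439)·(-0.511306-0.859399i) = +0.158186+0.539736i

Re=0.1582 Im=0.5397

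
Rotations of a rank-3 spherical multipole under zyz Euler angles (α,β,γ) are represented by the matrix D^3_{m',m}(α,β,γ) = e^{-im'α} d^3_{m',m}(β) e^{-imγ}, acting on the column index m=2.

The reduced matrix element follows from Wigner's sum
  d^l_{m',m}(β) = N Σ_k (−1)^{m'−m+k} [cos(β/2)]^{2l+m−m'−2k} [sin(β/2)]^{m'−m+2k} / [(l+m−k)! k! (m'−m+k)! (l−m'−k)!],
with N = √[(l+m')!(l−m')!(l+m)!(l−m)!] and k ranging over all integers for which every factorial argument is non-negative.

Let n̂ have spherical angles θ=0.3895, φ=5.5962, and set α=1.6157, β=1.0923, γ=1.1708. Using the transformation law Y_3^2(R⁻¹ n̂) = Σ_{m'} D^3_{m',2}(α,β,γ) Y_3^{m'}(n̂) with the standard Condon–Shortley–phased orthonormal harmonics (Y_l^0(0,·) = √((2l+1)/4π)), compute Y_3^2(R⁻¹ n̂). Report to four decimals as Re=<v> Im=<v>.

Need the full column D^3_{m',2} for m'=−3..3 at α=1.6157, β=1.0923, γ=1.1708.
cos(β/2)=0.854531, sin(β/2)=0.519401
d^3_{-3,2}: single k=5 term ⇒ +0.079126;  D = -0.063651+0.047005i
d^3_{-2,2}: k∈[4..5] ⇒ +0.265728 -0.019634 = +0.246093;  D = +0.154932+0.191201i
d^3_{-1,2}: k∈[3..4] ⇒ +0.552995 -0.102151 = +0.450844;  D = +0.337188-0.299275i
d^3_{0,2}: k∈[2..3] ⇒ +0.787910 -0.291090 = +0.496820;  D = -0.346141-0.356394i
d^3_{1,2}: k∈[1..2] ⇒ +0.748412 -0.552995 = +0.195417;  D = -0.133930+0.142305i
d^3_{2,2}: k∈[0..1] ⇒ +0.389373 -0.719260 = -0.329888;  D = -0.250134-0.215078i
d^3_{3,2}: single k=0 term ⇒ -0.579718;  D = -0.357849+0.456089i
Y_3^{m'}(θ=0.3895,φ=5.5962) and Σ D·Y over m':
  (-0.0637+0.0470i)·(-0.0108+0.0202i)  (+0.1549+0.1912i)·(+0.0267+0.1337i)  (+0.3372-0.2993i)·(+0.3111+0.2552i)  (-0.3461-0.3564i)·(+0.4416+0.0000i)  (-0.1339+0.1423i)·(-0.3111+0.2552i)  (-0.2501-0.2151i)·(+0.0267-0.1337i)  (-0.3578+0.4561i)·(+0.0108+0.0202i)
Y_3^2(R⁻¹ n̂) = -0.036363-0.193459i

Re=-0.0364 Im=-0.1935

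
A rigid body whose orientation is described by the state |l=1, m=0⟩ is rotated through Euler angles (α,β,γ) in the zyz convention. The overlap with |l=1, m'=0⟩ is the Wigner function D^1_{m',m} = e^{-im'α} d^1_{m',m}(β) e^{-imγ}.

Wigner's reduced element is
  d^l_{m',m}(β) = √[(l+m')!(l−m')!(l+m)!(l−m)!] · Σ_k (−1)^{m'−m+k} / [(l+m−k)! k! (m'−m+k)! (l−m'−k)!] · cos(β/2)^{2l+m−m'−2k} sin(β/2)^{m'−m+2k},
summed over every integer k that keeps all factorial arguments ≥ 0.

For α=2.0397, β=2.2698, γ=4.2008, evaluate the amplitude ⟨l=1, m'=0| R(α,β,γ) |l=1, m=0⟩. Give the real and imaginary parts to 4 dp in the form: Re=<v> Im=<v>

Re=-0.6435 Im=0.0000

First d^1_{0,0}(β=2.2698), then the phase factors e^{-i(0)α} and e^{-i(0)γ}:
c=cos(2.2698/2)=0.422223, s=sin(2.2698/2)=0.906492; N=√[1·1·1·1]=1.000000
k: max(0,(0)−(0))=0 … min(1+(0),1−(0))=1
  k=0: (−1)^0·1.0000/(1)·0.4222^2·0.9065^0 = +0.178272
  k=1: (−1)^1·1.0000/(1)·0.4222^0·0.9065^2 = -0.821728
d^1_{0,0}(2.2698) = +0.178272 -0.821728 = -0.643455
Attach z-rotation phases: D = e^{-i(0)(2.0397)}·(-0.643455)·e^{-i(0)(4.2008)} = -0.643455+0.000000i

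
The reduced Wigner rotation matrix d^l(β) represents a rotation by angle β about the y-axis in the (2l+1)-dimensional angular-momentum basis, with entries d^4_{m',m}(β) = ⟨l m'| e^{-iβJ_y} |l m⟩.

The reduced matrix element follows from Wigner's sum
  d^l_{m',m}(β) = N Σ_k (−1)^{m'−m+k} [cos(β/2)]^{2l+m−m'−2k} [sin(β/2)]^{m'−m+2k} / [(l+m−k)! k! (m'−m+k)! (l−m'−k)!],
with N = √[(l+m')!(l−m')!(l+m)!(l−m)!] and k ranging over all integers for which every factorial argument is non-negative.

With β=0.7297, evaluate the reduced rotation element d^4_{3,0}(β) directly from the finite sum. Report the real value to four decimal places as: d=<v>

d=-0.3266

d^4_{3,0}(β=0.7297) via Wigner's sum:
c=cos(0.7297/2)=0.934177, s=sin(0.7297/2)=0.356809; N=√[5040·1·24·24]=1703.830978
The bounds max(0,m−m')=0 and min(l+m,l−m')=1 give 2 terms
  k=0: (−1)^3·1703.8310/(144)·0.9342^5·0.3568^3 = -0.382401
  k=1: (−1)^4·1703.8310/(144)·0.9342^3·0.3568^5 = +0.055787
d^4_{3,0}(0.7297) = -0.382401 +0.055787 = -0.326614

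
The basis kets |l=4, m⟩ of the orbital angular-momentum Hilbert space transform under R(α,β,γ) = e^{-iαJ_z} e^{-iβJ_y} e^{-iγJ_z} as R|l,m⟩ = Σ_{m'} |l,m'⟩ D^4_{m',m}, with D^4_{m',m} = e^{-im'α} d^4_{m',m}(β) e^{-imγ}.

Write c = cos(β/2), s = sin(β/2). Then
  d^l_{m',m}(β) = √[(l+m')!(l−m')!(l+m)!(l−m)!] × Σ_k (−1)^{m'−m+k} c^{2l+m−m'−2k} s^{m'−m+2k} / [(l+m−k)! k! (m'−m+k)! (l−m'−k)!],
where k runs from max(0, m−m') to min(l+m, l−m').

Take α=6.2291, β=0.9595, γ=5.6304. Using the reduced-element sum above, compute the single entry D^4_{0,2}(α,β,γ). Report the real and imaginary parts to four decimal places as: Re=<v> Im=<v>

Re=0.0907 Im=0.3340

First d^4_{0,2}(β=0.9595), then the phase factors e^{-i(0)α} and e^{-i(2)γ}:
Half-angle: c=0.887110, s=0.461557. N=√(24·24·720·2)=910.735966
The bounds max(0,m−m')=2 and min(l+m,l−m')=4 give 3 terms
  k=2: (−1)^0·910.7360/(96)·0.8871^6·0.4616^2 = +0.985005
  k=3: (−1)^1·910.7360/(36)·0.8871^4·0.4616^4 = -0.711055
  k=4: (−1)^2·910.7360/(96)·0.8871^2·0.4616^6 = +0.072182
d^4_{0,2}(0.9595) = +0.985005 -0.711055 +0.072182 = +0.346132
Phases: e^{-i·(0)·6.2291}=+1.000000+0.000000i, e^{-i·(2)·5.6304}=+0.262127+0.965033i ⇒ D=+0.090731+0.334029i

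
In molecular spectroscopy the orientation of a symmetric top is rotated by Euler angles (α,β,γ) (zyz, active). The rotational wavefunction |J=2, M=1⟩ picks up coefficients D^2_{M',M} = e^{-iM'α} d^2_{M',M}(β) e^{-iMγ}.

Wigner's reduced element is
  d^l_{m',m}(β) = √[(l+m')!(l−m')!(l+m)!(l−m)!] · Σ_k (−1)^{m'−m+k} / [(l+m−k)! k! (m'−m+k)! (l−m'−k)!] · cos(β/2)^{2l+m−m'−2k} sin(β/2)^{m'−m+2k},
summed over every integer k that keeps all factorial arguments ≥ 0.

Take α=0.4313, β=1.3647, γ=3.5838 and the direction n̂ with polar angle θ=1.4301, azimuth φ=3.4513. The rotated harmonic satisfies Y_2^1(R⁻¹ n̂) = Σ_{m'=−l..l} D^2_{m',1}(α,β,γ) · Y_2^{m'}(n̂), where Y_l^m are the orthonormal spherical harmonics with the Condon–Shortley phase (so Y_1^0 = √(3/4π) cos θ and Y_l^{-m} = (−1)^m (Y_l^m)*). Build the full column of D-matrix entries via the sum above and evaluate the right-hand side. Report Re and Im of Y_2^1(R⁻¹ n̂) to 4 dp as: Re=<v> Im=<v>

Need the full column D^2_{m',1} for m'=−2..2 at α=0.4313, β=1.3647, γ=3.5838.
cos(β/2)=0.776093, sin(β/2)=0.630619
d^2_{-2,1}: single k=3 term ⇒ +0.389264;  D = -0.355370-0.158866i
d^2_{-1,1}: k∈[2..3] ⇒ +0.718592 -0.158149 = +0.560443;  D = -0.560409+0.006113i
d^2_{0,1}: k∈[1..2] ⇒ +0.722077 -0.476749 = +0.245328;  D = -0.221730+0.104985i
d^2_{1,1}: k∈[0..1] ⇒ +0.362790 -0.718592 = -0.355802;  D = +0.228475-0.272753i
d^2_{2,1}: single k=0 term ⇒ -0.589573;  D = +0.154977-0.568840i
Y_2^{m'}(θ=1.4301,φ=3.4513) and Σ D·Y over m':
  (-0.3554-0.1589i)·(+0.3083-0.2198i)  (-0.5604+0.0061i)·(-0.1022+0.0327i)  (-0.2217+0.1050i)·(-0.2968+0.0000i)  (+0.2285-0.2728i)·(+0.1022+0.0327i)  (+0.1550-0.5688i)·(+0.3083+0.2198i)
Y_2^1(R⁻¹ n̂) = +0.183462-0.182673i

Re=0.1835 Im=-0.1827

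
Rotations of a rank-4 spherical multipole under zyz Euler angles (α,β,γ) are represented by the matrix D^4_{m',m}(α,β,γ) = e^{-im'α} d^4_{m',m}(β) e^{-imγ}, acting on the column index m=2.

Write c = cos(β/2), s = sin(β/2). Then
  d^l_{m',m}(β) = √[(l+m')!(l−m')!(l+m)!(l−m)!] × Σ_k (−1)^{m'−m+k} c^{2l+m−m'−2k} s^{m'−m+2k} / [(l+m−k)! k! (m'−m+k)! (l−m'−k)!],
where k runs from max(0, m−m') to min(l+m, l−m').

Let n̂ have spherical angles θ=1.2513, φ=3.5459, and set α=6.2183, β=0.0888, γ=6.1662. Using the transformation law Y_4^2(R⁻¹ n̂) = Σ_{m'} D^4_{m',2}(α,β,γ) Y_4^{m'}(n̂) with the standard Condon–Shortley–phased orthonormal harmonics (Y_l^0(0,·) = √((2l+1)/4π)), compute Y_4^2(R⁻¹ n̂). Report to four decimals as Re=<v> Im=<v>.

Re=-0.0780 Im=-0.1741

Need the full column D^4_{m',2} for m'=−4..4 at α=6.2183, β=0.0888, γ=6.1662.
cos(β/2)=0.999014, sin(β/2)=0.044385
d^4_{-4,2}: single k=6 term ⇒ +0.000000;  D = +0.000000-0.000000i
d^4_{-3,2}: k∈[5..6] ⇒ +0.000002 -0.000000 = +0.000002;  D = +0.000002+0.000000i
d^4_{-2,2}: k∈[4..6] ⇒ +0.000058 -0.000000 +0.000000 = +0.000058;  D = +0.000058+0.000006i
d^4_{-1,2}: k∈[3..5] ⇒ +0.001231 -0.000004 +0.000000 = +0.001227;  D = +0.001209+0.000206i
d^4_{0,2}: k∈[2..4] ⇒ +0.018579 -0.000098 +0.000000 = +0.018482;  D = +0.017978+0.004285i
d^4_{1,2}: k∈[1..3] ⇒ +0.187016 -0.001846 +0.000002 = +0.185173;  D = +0.176965+0.054520i
d^4_{2,2}: k∈[0..2] ⇒ +0.992143 -0.023501 +0.000058 = +0.968700;  D = +0.905320+0.344637i
d^4_{3,2}: k∈[0..1] ⇒ -0.164933 +0.000977 = -0.163956;  D = -0.149124-0.068144i
d^4_{4,2}: single k=0 term ⇒ +0.010363;  D = +0.009127+0.004909i
Y_4^{m'}(θ=1.2513,φ=3.5459) and Σ D·Y over m':
  (+0.0000-0.0000i)·(-0.0167-0.3591i)  (+0.0000+0.0000i)·(-0.1178+0.3151i)  (+0.0001+0.0000i)·(-0.0644+0.0675i)  (+0.0012+0.0002i)·(+0.2995-0.1282i)  (+0.0180+0.0043i)·(+0.0403+0.0000i)  (+0.1770+0.0545i)·(-0.2995-0.1282i)  (+0.9053+0.3446i)·(-0.0644-0.0675i)  (-0.1491-0.0681i)·(+0.1178+0.3151i)  (+0.0091+0.0049i)·(-0.0167+0.3591i)
Y_4^2(R⁻¹ n̂) = -0.077992-0.174054i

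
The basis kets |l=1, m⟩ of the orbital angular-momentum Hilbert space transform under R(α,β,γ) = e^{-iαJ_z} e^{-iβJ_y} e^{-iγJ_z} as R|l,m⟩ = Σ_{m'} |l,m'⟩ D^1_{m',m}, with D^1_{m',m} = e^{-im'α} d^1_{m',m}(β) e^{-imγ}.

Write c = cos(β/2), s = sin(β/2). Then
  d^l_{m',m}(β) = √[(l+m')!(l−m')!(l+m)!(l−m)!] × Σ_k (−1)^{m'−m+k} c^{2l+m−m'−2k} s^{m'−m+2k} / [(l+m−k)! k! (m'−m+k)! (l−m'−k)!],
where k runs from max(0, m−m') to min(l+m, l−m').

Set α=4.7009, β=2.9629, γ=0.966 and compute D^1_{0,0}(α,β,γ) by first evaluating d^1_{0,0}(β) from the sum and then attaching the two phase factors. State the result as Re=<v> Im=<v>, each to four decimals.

Re=-0.9841 Im=0.0000

First d^1_{0,0}(β=2.9629), then the phase factors e^{-i(0)α} and e^{-i(0)γ}:
With c≡cos(β/2)=0.089228 and s≡sin(β/2)=0.996011, N=[1·1·1·1]^{1/2}=1.000000
Admissible k: 0..1 (factorial args all ≥0)
  k=0: (−1)^0·1.0000/(1)·0.0892^2·0.9960^0 = +0.007962
  k=1: (−1)^1·1.0000/(1)·0.0892^0·0.9960^2 = -0.992038
d^1_{0,0}(2.9629) = +0.007962 -0.992038 = -0.984077
D = (+1.000000+0.000000i)·(-0.984077)·(+1.000000+0.000000i) = -0.984077+0.000000i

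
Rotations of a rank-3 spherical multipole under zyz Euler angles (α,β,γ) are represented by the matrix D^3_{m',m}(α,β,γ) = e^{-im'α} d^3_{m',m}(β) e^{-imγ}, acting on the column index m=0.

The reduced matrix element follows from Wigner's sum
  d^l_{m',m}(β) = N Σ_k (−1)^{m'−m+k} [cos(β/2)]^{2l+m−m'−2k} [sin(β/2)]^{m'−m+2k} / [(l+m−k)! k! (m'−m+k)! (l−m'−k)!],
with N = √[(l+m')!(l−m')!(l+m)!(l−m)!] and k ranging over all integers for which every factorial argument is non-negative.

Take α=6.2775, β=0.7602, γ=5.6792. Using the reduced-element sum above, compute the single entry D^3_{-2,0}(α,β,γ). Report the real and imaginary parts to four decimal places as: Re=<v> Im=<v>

Re=0.4711 Im=-0.0054

Split into d^3_{-2,0}(β=0.7602) × two z-phases.
Half-angle: c=0.928628, s=0.371013. N=√(1·120·6·6)=65.726707
k∈{2,3} keeps every argument non-negative
  k=2: (−1)^0·65.7267/(12)·0.9286^4·0.3710^2 = +0.560668
  k=3: (−1)^1·65.7267/(12)·0.9286^2·0.3710^4 = -0.089496
d^3_{-2,0}(0.7602) = +0.560668 -0.089496 = +0.471173
Attach z-rotation phases: D = e^{-i(-2)(6.2775)}·(+0.471173)·e^{-i(0)(5.6792)} = +0.471142-0.005357i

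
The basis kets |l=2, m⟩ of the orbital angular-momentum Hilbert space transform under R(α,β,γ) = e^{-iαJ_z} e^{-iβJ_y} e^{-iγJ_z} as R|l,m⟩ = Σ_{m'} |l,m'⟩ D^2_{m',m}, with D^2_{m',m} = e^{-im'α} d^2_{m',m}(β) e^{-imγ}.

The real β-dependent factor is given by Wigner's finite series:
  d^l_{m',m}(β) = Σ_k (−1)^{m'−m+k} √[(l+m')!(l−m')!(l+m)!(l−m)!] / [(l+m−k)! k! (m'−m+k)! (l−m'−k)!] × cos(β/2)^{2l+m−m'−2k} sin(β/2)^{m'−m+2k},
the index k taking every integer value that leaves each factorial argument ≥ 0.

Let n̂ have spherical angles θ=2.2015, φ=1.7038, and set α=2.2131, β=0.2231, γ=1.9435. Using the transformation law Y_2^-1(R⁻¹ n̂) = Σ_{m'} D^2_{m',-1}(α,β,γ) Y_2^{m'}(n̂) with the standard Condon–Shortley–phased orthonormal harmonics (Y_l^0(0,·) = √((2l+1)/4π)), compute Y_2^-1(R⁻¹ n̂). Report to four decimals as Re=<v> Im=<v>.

Re=0.2152 Im=-0.2003

Need the full column D^2_{m',-1} for m'=−2..2 at α=2.2131, β=0.2231, γ=1.9435.
cos(β/2)=0.993785, sin(β/2)=0.111319
d^2_{-2,-1}: single k=1 term ⇒ +0.218512;  D = +0.217695+0.018881i
d^2_{-1,-1}: k∈[0..1] ⇒ +0.975370 -0.036715 = +0.938655;  D = -0.495247-0.797373i
d^2_{0,-1}: k∈[0..1] ⇒ -0.267622 +0.003358 = -0.264264;  D = +0.096228-0.246121i
d^2_{1,-1}: k∈[0..1] ⇒ +0.036715 -0.000154 = +0.036561;  D = +0.035241-0.009738i
d^2_{2,-1}: single k=0 term ⇒ -0.002742;  D = +0.002168+0.001679i
Y_2^{m'}(θ=2.2015,φ=1.7038) and Σ D·Y over m':
  (+0.2177+0.0189i)·(-0.2431+0.0662i)  (-0.4952-0.7974i)·(+0.0488+0.3647i)  (+0.0962-0.2461i)·(+0.0137+0.0000i)  (+0.0352-0.0097i)·(-0.0488+0.3647i)  (+0.0022+0.0017i)·(-0.2431-0.0662i)
Y_2^-1(R⁻¹ n̂) = +0.215187-0.200271i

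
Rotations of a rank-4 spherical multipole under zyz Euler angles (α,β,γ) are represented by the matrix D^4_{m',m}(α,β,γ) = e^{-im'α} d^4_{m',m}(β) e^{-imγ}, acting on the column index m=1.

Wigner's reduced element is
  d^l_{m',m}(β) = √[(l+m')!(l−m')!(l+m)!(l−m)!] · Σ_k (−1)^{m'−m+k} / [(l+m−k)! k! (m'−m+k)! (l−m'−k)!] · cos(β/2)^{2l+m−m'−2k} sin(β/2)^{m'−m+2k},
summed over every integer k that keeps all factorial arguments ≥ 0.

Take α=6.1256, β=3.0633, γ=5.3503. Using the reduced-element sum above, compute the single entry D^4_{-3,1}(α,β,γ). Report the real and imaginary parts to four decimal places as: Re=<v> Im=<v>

Re=-0.0108 Im=-0.0054

First d^4_{-3,1}(β=3.0633), then the phase factors e^{-i(-3)α} and e^{-i(1)γ}:
c=cos(3.0633/2)=0.039136, s=sin(3.0633/2)=0.999234; N=√[1·5040·120·6]=1904.940944
k∈{4,5} keeps every argument non-negative
  k=4: (−1)^0·1904.9409/(144)·0.0391^4·0.9992^4 = +0.000031
  k=5: (−1)^1·1904.9409/(240)·0.0391^2·0.9992^6 = -0.012101
d^4_{-3,1}(3.0633) = +0.000031 -0.012101 = -0.012070
Phases: e^{-i·(-3)·6.1256}=+0.890317-0.455342i, e^{-i·(1)·5.3503}=+0.595519+0.803342i ⇒ D=-0.010815-0.005360i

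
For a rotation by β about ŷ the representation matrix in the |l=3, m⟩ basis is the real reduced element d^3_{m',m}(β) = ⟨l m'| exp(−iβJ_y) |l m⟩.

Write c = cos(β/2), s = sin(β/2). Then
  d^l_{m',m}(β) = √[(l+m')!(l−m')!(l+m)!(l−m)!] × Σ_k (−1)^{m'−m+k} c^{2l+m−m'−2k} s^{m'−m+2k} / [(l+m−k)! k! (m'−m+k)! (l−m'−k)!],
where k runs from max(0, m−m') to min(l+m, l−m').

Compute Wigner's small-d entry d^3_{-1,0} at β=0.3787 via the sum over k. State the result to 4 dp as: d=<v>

d=0.5309

d^3_{-1,0}(β=0.3787) via Wigner's sum:
Half-angle: c=0.982127, s=0.188221. N=√(2·24·6·6)=41.569219
Admissible k: 1..3 (factorial args all ≥0)
  k=1: (−1)^0·41.5692/(12)·0.9821^5·0.1882^1 = +0.595793
  k=2: (−1)^1·41.5692/(4)·0.9821^3·0.1882^3 = -0.065647
  k=3: (−1)^2·41.5692/(12)·0.9821^1·0.1882^5 = +0.000804
d^3_{-1,0}(0.3787) = +0.595793 -0.065647 +0.000804 = +0.530950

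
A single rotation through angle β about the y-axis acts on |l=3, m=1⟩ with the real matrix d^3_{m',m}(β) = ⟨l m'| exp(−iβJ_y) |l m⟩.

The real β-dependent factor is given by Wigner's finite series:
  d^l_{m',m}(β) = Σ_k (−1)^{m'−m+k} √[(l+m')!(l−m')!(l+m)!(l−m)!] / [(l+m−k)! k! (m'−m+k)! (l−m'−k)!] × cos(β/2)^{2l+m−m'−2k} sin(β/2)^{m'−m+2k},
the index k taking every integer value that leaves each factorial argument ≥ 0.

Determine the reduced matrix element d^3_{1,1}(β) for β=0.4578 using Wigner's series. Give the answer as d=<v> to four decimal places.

d^3_{1,1}(β=0.4578) via Wigner's sum:
c=cos(0.4578/2)=0.973917, s=sin(0.4578/2)=0.226906; N=√[24·2·24·2]=48.000000
The bounds max(0,m−m')=0 and min(l+m,l−m')=2 give 3 terms
  k=0: (−1)^0·48.0000/(48)·0.9739^6·0.2269^0 = +0.853357
  k=1: (−1)^1·48.0000/(6)·0.9739^4·0.2269^2 = -0.370570
  k=2: (−1)^2·48.0000/(8)·0.9739^2·0.2269^4 = +0.015086
d^3_{1,1}(0.4578) = +0.853357 -0.370570 +0.015086 = +0.497873

d=0.4979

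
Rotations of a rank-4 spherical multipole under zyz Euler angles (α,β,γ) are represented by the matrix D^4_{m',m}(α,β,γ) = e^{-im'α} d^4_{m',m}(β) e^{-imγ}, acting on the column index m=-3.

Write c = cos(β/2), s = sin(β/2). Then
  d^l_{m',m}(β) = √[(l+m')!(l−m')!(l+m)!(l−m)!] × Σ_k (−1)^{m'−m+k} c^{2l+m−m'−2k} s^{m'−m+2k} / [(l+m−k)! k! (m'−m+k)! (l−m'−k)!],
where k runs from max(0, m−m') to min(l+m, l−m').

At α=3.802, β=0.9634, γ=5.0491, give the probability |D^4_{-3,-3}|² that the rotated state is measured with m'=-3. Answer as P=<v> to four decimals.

First d^4_{-3,-3}(β=0.9634), then the phase factors e^{-i(-3)α} and e^{-i(-3)γ}:
c=cos(0.9634/2)=0.886209, s=sin(0.9634/2)=0.463286; N=√[1·5040·1·5040]=5040.000000
k: max(0,(-3)−(-3))=0 … min(4+(-3),4−(-3))=1
  k=0: (−1)^0·5040.0000/(5040)·0.8862^8·0.4633^0 = +0.380441
  k=1: (−1)^1·5040.0000/(720)·0.8862^6·0.4633^2 = -0.727802
d^4_{-3,-3}(0.9634) = +0.380441 -0.727802 = -0.347360
|D^4_{-3,-3}|² = |d^4_{-3,-3}(β)|² = (-0.347360)² = 0.120659 (the z-rotation phases have unit modulus)

P=0.1207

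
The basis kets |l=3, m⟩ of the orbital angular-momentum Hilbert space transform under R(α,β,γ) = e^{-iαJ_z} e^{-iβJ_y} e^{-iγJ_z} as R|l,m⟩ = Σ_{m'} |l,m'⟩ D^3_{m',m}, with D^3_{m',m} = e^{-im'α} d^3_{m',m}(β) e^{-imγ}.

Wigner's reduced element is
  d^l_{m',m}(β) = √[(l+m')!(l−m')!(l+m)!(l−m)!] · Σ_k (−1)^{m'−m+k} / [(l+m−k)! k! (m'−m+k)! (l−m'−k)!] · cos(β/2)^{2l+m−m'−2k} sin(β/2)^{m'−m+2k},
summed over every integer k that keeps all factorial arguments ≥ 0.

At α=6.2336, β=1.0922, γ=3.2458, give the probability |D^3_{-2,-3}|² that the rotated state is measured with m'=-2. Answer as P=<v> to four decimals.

Split into d^3_{-2,-3}(β=1.0922) × two z-phases.
c=cos(1.0922/2)=0.854557, s=sin(1.0922/2)=0.519358; N=√[1·120·1·720]=293.938769
k: max(0,(-3)−(-2))=0 … min(3+(-3),3−(-2))=0
  k=0: (−1)^1·293.9388/(120)·0.8546^5·0.5194^1 = -0.579758
d^3_{-2,-3}(1.0922) = -0.579758
|D^3_{-2,-3}|² = |d^3_{-2,-3}(β)|² = (-0.579758)² = 0.336119 (the z-rotation phases have unit modulus)

P=0.3361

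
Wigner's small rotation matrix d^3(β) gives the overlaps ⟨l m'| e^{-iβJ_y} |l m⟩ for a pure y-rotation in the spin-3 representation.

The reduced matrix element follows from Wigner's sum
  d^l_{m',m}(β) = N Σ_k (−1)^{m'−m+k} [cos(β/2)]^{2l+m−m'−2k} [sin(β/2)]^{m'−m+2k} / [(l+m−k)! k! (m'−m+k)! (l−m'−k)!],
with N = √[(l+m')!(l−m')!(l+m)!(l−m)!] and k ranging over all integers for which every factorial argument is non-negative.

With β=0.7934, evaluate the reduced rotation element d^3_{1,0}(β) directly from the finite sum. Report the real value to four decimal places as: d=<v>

d=-0.4506

d^3_{1,0}(β=0.7934) via Wigner's sum:
c=cos(0.7934/2)=0.922341, s=sin(0.7934/2)=0.386377; N=√[24·2·6·6]=41.569219
k∈{0,1,2} keeps every argument non-negative
  k=0: (−1)^1·41.5692/(12)·0.9223^5·0.3864^1 = -0.893427
  k=1: (−1)^2·41.5692/(4)·0.9223^3·0.3864^3 = +0.470348
  k=2: (−1)^3·41.5692/(12)·0.9223^1·0.3864^5 = -0.027513
d^3_{1,0}(0.7934) = -0.893427 +0.470348 -0.027513 = -0.450592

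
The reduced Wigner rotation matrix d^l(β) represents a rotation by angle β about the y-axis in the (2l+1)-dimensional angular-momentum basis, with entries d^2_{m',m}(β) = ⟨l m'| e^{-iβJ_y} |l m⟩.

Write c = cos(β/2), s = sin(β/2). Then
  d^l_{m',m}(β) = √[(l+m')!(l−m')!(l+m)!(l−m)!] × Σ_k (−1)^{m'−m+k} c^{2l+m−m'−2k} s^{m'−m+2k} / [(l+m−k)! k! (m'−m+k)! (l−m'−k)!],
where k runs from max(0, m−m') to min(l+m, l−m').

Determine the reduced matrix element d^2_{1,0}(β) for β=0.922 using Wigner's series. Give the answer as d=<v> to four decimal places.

d^2_{1,0}(β=0.922) via Wigner's sum:
Half-angle: c=0.895608, s=0.444844. N=√(6·1·2·2)=4.898979
k: max(0,(0)−(1))=0 … min(2+(0),2−(1))=1
  k=0: (−1)^1·4.8990/(2)·0.8956^3·0.4448^1 = -0.782776
  k=1: (−1)^2·4.8990/(2)·0.8956^1·0.4448^3 = +0.193115
d^2_{1,0}(0.922) = -0.782776 +0.193115 = -0.589660

d=-0.5897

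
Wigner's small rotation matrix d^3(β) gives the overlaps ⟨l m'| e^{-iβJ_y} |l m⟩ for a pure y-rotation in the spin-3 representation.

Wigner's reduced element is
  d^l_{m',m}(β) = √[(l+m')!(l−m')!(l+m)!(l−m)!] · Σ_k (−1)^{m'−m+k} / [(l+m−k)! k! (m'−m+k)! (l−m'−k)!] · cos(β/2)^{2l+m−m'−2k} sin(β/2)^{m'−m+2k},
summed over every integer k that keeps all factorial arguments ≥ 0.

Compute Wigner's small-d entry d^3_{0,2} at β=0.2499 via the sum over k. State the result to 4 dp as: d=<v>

d=0.0811

d^3_{0,2}(β=0.2499) via Wigner's sum:
With c≡cos(β/2)=0.992204 and s≡sin(β/2)=0.124625, N=[6·6·120·1]^{1/2}=65.726707
Admissible k: 2..3 (factorial args all ≥0)
  k=2: (−1)^0·65.7267/(12)·0.9922^4·0.1246^2 = +0.082447
  k=3: (−1)^1·65.7267/(12)·0.9922^2·0.1246^4 = -0.001301
d^3_{0,2}(0.2499) = +0.082447 -0.001301 = +0.081146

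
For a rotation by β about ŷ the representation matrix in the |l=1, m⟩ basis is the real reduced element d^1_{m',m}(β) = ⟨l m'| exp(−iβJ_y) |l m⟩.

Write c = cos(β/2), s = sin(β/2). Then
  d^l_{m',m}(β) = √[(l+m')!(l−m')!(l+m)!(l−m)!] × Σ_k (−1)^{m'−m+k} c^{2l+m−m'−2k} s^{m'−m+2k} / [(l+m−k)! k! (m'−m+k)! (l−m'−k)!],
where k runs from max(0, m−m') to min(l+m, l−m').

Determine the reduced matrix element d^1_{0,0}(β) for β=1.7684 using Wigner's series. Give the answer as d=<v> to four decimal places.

d=-0.1963

d^1_{0,0}(β=1.7684) via Wigner's sum:
c=cos(1.7684/2)=0.633908, s=sin(1.7684/2)=0.773408; N=√[1·1·1·1]=1.000000
k: max(0,(0)−(0))=0 … min(1+(0),1−(0))=1
  k=0: (−1)^0·1.0000/(1)·0.6339^2·0.7734^0 = +0.401840
  k=1: (−1)^1·1.0000/(1)·0.6339^0·0.7734^2 = -0.598160
d^1_{0,0}(1.7684) = +0.401840 -0.598160 = -0.196320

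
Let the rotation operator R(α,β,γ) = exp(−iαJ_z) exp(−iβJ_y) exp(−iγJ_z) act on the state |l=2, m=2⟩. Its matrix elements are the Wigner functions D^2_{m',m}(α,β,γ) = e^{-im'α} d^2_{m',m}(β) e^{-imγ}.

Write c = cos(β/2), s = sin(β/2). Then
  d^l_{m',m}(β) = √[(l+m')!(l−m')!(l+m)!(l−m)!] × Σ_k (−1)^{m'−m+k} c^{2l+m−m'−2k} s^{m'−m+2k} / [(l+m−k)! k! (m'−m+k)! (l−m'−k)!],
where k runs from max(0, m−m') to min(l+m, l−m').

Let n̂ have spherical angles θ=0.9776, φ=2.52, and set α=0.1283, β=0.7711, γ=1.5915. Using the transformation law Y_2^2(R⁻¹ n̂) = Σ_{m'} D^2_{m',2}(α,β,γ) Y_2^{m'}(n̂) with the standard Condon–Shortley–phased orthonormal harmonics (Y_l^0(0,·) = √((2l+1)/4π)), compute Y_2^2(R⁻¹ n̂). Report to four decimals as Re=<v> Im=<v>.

Re=-0.1243 Im=0.3655

Need the full column D^2_{m',2} for m'=−2..2 at α=0.1283, β=0.7711, γ=1.5915.
cos(β/2)=0.926592, sin(β/2)=0.376069
d^2_{-2,2}: single k=4 term ⇒ +0.020002;  D = -0.019540-0.004271i
d^2_{-1,2}: single k=3 term ⇒ +0.098564;  D = -0.098193-0.008554i
d^2_{0,2}: single k=2 term ⇒ +0.297432;  D = -0.297177+0.012312i
d^2_{1,2}: single k=1 term ⇒ +0.598360;  D = -0.589764+0.101059i
d^2_{2,2}: single k=0 term ⇒ +0.737146;  D = -0.704655+0.216438i
Y_2^{m'}(θ=0.9776,φ=2.52) and Σ D·Y over m':
  (-0.0195-0.0043i)·(+0.0855+0.2514i)  (-0.0982-0.0086i)·(-0.2911-0.2085i)  (-0.2972+0.0123i)·(-0.0197+0.0000i)  (-0.5898+0.1011i)·(+0.2911-0.2085i)  (-0.7047+0.2164i)·(+0.0855-0.2514i)
Y_2^2(R⁻¹ n̂) = -0.124341+0.365518i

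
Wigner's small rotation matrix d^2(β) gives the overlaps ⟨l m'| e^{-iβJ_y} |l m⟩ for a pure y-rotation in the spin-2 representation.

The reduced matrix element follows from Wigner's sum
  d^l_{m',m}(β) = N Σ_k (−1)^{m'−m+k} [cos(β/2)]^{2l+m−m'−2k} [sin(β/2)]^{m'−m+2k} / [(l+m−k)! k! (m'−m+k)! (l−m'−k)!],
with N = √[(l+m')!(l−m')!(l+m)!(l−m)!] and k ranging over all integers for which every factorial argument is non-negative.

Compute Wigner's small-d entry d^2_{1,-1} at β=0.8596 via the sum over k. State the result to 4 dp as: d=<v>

d^2_{1,-1}(β=0.8596) via Wigner's sum:
c=cos(0.8596/2)=0.909049, s=sin(0.8596/2)=0.416689; N=√[6·1·1·6]=6.000000
k∈{0,1} keeps every argument non-negative
  k=0: (−1)^2·6.0000/(2)·0.9090^2·0.4167^2 = +0.430447
  k=1: (−1)^3·6.0000/(6)·0.9090^0·0.4167^4 = -0.030147
d^2_{1,-1}(0.8596) = +0.430447 -0.030147 = +0.400300

d=0.4003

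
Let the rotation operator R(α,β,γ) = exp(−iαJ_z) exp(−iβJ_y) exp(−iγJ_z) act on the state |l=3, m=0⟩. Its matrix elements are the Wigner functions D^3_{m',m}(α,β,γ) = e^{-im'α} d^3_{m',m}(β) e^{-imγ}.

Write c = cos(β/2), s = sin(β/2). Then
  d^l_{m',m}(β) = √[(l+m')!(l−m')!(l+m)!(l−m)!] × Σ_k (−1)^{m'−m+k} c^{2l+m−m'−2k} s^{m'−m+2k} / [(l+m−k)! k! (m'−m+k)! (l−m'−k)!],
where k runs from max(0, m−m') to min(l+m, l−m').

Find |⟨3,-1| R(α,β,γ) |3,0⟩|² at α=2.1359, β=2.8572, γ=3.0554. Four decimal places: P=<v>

P=0.1920

First d^3_{-1,0}(β=2.8572), then the phase factors e^{-i(-1)α} and e^{-i(0)γ}:
c=cos(2.8572/2)=0.141718, s=sin(2.8572/2)=0.989907; N=√[2·24·6·6]=41.569219
k∈{1,2,3} keeps every argument non-negative
  k=1: (−1)^0·41.5692/(12)·0.1417^5·0.9899^1 = +0.000196
  k=2: (−1)^1·41.5692/(4)·0.1417^3·0.9899^3 = -0.028692
  k=3: (−1)^2·41.5692/(12)·0.1417^1·0.9899^5 = +0.466645
d^3_{-1,0}(2.8572) = +0.000196 -0.028692 +0.466645 = +0.438149
|D^3_{-1,0}|² = |d^3_{-1,0}(β)|² = (+0.438149)² = 0.191974 (the z-rotation phases have unit modulus)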